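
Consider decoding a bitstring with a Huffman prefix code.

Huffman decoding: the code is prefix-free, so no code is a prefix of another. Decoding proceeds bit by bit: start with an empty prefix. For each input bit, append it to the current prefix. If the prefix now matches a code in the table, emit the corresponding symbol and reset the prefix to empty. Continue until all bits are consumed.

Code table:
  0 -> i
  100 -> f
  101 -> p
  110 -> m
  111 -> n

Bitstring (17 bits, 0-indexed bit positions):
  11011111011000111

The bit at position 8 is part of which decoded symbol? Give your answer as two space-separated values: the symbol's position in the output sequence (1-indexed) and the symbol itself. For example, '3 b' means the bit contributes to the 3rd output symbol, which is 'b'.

Bit 0: prefix='1' (no match yet)
Bit 1: prefix='11' (no match yet)
Bit 2: prefix='110' -> emit 'm', reset
Bit 3: prefix='1' (no match yet)
Bit 4: prefix='11' (no match yet)
Bit 5: prefix='111' -> emit 'n', reset
Bit 6: prefix='1' (no match yet)
Bit 7: prefix='11' (no match yet)
Bit 8: prefix='110' -> emit 'm', reset
Bit 9: prefix='1' (no match yet)
Bit 10: prefix='11' (no match yet)
Bit 11: prefix='110' -> emit 'm', reset
Bit 12: prefix='0' -> emit 'i', reset

Answer: 3 m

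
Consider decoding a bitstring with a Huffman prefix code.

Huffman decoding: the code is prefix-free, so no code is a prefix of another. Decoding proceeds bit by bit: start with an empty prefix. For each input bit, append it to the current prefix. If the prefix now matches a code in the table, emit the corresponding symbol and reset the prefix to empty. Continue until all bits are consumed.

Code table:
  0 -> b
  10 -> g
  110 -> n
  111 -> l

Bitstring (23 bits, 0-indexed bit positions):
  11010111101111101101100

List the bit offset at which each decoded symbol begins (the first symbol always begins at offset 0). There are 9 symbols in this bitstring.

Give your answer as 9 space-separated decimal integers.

Answer: 0 3 5 8 10 13 16 19 22

Derivation:
Bit 0: prefix='1' (no match yet)
Bit 1: prefix='11' (no match yet)
Bit 2: prefix='110' -> emit 'n', reset
Bit 3: prefix='1' (no match yet)
Bit 4: prefix='10' -> emit 'g', reset
Bit 5: prefix='1' (no match yet)
Bit 6: prefix='11' (no match yet)
Bit 7: prefix='111' -> emit 'l', reset
Bit 8: prefix='1' (no match yet)
Bit 9: prefix='10' -> emit 'g', reset
Bit 10: prefix='1' (no match yet)
Bit 11: prefix='11' (no match yet)
Bit 12: prefix='111' -> emit 'l', reset
Bit 13: prefix='1' (no match yet)
Bit 14: prefix='11' (no match yet)
Bit 15: prefix='110' -> emit 'n', reset
Bit 16: prefix='1' (no match yet)
Bit 17: prefix='11' (no match yet)
Bit 18: prefix='110' -> emit 'n', reset
Bit 19: prefix='1' (no match yet)
Bit 20: prefix='11' (no match yet)
Bit 21: prefix='110' -> emit 'n', reset
Bit 22: prefix='0' -> emit 'b', reset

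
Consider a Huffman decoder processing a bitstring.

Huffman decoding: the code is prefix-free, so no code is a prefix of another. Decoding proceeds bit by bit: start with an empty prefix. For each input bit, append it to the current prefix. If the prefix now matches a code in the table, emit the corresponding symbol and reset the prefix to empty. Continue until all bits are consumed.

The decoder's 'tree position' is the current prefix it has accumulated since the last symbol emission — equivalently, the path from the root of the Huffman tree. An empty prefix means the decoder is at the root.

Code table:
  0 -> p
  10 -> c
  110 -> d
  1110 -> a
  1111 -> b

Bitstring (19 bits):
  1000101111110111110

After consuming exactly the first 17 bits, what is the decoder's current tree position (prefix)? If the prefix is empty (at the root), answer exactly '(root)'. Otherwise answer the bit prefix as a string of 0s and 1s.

Answer: (root)

Derivation:
Bit 0: prefix='1' (no match yet)
Bit 1: prefix='10' -> emit 'c', reset
Bit 2: prefix='0' -> emit 'p', reset
Bit 3: prefix='0' -> emit 'p', reset
Bit 4: prefix='1' (no match yet)
Bit 5: prefix='10' -> emit 'c', reset
Bit 6: prefix='1' (no match yet)
Bit 7: prefix='11' (no match yet)
Bit 8: prefix='111' (no match yet)
Bit 9: prefix='1111' -> emit 'b', reset
Bit 10: prefix='1' (no match yet)
Bit 11: prefix='11' (no match yet)
Bit 12: prefix='110' -> emit 'd', reset
Bit 13: prefix='1' (no match yet)
Bit 14: prefix='11' (no match yet)
Bit 15: prefix='111' (no match yet)
Bit 16: prefix='1111' -> emit 'b', reset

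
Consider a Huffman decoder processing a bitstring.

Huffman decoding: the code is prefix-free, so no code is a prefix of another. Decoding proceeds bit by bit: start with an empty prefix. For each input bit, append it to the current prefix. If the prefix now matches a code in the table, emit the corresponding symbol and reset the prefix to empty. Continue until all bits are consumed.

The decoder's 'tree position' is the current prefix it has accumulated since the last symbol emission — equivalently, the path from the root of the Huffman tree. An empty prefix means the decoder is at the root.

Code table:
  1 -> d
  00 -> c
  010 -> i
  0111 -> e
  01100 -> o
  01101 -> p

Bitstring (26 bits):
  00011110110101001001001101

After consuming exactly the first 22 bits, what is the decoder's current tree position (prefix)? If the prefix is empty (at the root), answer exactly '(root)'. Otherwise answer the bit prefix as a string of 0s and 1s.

Bit 0: prefix='0' (no match yet)
Bit 1: prefix='00' -> emit 'c', reset
Bit 2: prefix='0' (no match yet)
Bit 3: prefix='01' (no match yet)
Bit 4: prefix='011' (no match yet)
Bit 5: prefix='0111' -> emit 'e', reset
Bit 6: prefix='1' -> emit 'd', reset
Bit 7: prefix='0' (no match yet)
Bit 8: prefix='01' (no match yet)
Bit 9: prefix='011' (no match yet)
Bit 10: prefix='0110' (no match yet)
Bit 11: prefix='01101' -> emit 'p', reset
Bit 12: prefix='0' (no match yet)
Bit 13: prefix='01' (no match yet)
Bit 14: prefix='010' -> emit 'i', reset
Bit 15: prefix='0' (no match yet)
Bit 16: prefix='01' (no match yet)
Bit 17: prefix='010' -> emit 'i', reset
Bit 18: prefix='0' (no match yet)
Bit 19: prefix='01' (no match yet)
Bit 20: prefix='010' -> emit 'i', reset
Bit 21: prefix='0' (no match yet)

Answer: 0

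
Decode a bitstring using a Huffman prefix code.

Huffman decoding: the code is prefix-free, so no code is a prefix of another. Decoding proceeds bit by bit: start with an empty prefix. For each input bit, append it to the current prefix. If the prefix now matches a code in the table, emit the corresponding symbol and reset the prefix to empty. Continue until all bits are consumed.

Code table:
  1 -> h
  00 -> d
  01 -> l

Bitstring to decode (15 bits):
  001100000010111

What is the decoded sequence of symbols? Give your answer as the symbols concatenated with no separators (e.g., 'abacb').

Answer: dhhdddhlhh

Derivation:
Bit 0: prefix='0' (no match yet)
Bit 1: prefix='00' -> emit 'd', reset
Bit 2: prefix='1' -> emit 'h', reset
Bit 3: prefix='1' -> emit 'h', reset
Bit 4: prefix='0' (no match yet)
Bit 5: prefix='00' -> emit 'd', reset
Bit 6: prefix='0' (no match yet)
Bit 7: prefix='00' -> emit 'd', reset
Bit 8: prefix='0' (no match yet)
Bit 9: prefix='00' -> emit 'd', reset
Bit 10: prefix='1' -> emit 'h', reset
Bit 11: prefix='0' (no match yet)
Bit 12: prefix='01' -> emit 'l', reset
Bit 13: prefix='1' -> emit 'h', reset
Bit 14: prefix='1' -> emit 'h', reset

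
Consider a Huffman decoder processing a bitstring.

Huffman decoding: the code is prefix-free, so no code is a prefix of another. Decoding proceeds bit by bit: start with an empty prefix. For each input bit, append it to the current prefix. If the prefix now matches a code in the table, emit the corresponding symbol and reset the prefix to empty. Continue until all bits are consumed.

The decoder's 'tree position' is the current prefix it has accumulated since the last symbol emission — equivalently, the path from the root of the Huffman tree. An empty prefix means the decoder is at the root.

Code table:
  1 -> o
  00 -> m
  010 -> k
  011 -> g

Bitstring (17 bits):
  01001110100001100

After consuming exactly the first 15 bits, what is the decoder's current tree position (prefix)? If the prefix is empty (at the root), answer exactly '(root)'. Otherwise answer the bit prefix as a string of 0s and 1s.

Answer: (root)

Derivation:
Bit 0: prefix='0' (no match yet)
Bit 1: prefix='01' (no match yet)
Bit 2: prefix='010' -> emit 'k', reset
Bit 3: prefix='0' (no match yet)
Bit 4: prefix='01' (no match yet)
Bit 5: prefix='011' -> emit 'g', reset
Bit 6: prefix='1' -> emit 'o', reset
Bit 7: prefix='0' (no match yet)
Bit 8: prefix='01' (no match yet)
Bit 9: prefix='010' -> emit 'k', reset
Bit 10: prefix='0' (no match yet)
Bit 11: prefix='00' -> emit 'm', reset
Bit 12: prefix='0' (no match yet)
Bit 13: prefix='01' (no match yet)
Bit 14: prefix='011' -> emit 'g', reset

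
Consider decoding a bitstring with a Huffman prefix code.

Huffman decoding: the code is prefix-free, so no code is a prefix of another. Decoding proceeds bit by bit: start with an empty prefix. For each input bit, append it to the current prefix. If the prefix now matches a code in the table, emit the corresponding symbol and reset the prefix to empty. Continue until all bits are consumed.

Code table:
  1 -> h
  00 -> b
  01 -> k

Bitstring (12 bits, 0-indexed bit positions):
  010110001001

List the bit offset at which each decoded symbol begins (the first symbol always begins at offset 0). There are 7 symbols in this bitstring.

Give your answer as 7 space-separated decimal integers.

Answer: 0 2 4 5 7 9 11

Derivation:
Bit 0: prefix='0' (no match yet)
Bit 1: prefix='01' -> emit 'k', reset
Bit 2: prefix='0' (no match yet)
Bit 3: prefix='01' -> emit 'k', reset
Bit 4: prefix='1' -> emit 'h', reset
Bit 5: prefix='0' (no match yet)
Bit 6: prefix='00' -> emit 'b', reset
Bit 7: prefix='0' (no match yet)
Bit 8: prefix='01' -> emit 'k', reset
Bit 9: prefix='0' (no match yet)
Bit 10: prefix='00' -> emit 'b', reset
Bit 11: prefix='1' -> emit 'h', reset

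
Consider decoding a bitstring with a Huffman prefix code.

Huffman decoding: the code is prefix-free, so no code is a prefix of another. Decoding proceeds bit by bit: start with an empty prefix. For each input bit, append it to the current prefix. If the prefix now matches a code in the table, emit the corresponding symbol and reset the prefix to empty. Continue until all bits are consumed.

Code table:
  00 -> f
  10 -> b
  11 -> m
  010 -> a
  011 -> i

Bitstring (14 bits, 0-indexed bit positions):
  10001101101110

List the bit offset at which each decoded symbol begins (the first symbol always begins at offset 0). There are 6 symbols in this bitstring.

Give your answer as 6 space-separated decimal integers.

Bit 0: prefix='1' (no match yet)
Bit 1: prefix='10' -> emit 'b', reset
Bit 2: prefix='0' (no match yet)
Bit 3: prefix='00' -> emit 'f', reset
Bit 4: prefix='1' (no match yet)
Bit 5: prefix='11' -> emit 'm', reset
Bit 6: prefix='0' (no match yet)
Bit 7: prefix='01' (no match yet)
Bit 8: prefix='011' -> emit 'i', reset
Bit 9: prefix='0' (no match yet)
Bit 10: prefix='01' (no match yet)
Bit 11: prefix='011' -> emit 'i', reset
Bit 12: prefix='1' (no match yet)
Bit 13: prefix='10' -> emit 'b', reset

Answer: 0 2 4 6 9 12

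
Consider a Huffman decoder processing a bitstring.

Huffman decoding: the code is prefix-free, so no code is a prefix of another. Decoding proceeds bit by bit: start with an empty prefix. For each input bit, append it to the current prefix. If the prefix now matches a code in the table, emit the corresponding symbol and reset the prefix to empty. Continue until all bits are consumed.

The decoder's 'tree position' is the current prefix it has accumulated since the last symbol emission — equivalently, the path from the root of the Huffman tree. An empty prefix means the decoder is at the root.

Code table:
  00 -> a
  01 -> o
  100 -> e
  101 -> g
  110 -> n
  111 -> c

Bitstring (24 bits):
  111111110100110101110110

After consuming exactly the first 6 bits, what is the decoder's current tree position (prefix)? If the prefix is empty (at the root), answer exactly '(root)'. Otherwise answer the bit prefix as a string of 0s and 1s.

Bit 0: prefix='1' (no match yet)
Bit 1: prefix='11' (no match yet)
Bit 2: prefix='111' -> emit 'c', reset
Bit 3: prefix='1' (no match yet)
Bit 4: prefix='11' (no match yet)
Bit 5: prefix='111' -> emit 'c', reset

Answer: (root)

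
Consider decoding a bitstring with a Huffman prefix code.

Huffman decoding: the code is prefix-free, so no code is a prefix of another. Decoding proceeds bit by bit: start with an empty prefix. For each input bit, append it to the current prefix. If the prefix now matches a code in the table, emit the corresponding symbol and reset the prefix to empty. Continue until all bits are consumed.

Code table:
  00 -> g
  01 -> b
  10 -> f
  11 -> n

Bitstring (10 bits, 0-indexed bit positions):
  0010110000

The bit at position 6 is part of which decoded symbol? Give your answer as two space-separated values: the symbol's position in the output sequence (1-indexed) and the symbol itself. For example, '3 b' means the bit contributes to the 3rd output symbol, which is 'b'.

Bit 0: prefix='0' (no match yet)
Bit 1: prefix='00' -> emit 'g', reset
Bit 2: prefix='1' (no match yet)
Bit 3: prefix='10' -> emit 'f', reset
Bit 4: prefix='1' (no match yet)
Bit 5: prefix='11' -> emit 'n', reset
Bit 6: prefix='0' (no match yet)
Bit 7: prefix='00' -> emit 'g', reset
Bit 8: prefix='0' (no match yet)
Bit 9: prefix='00' -> emit 'g', reset

Answer: 4 g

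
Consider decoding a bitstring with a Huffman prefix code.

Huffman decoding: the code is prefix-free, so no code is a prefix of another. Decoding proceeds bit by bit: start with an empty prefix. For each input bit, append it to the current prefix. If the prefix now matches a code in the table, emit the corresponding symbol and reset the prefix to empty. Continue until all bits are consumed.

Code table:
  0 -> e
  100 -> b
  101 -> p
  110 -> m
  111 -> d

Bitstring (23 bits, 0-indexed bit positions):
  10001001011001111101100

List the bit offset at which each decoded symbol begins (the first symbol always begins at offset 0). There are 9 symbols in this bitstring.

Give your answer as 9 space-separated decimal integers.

Bit 0: prefix='1' (no match yet)
Bit 1: prefix='10' (no match yet)
Bit 2: prefix='100' -> emit 'b', reset
Bit 3: prefix='0' -> emit 'e', reset
Bit 4: prefix='1' (no match yet)
Bit 5: prefix='10' (no match yet)
Bit 6: prefix='100' -> emit 'b', reset
Bit 7: prefix='1' (no match yet)
Bit 8: prefix='10' (no match yet)
Bit 9: prefix='101' -> emit 'p', reset
Bit 10: prefix='1' (no match yet)
Bit 11: prefix='10' (no match yet)
Bit 12: prefix='100' -> emit 'b', reset
Bit 13: prefix='1' (no match yet)
Bit 14: prefix='11' (no match yet)
Bit 15: prefix='111' -> emit 'd', reset
Bit 16: prefix='1' (no match yet)
Bit 17: prefix='11' (no match yet)
Bit 18: prefix='110' -> emit 'm', reset
Bit 19: prefix='1' (no match yet)
Bit 20: prefix='11' (no match yet)
Bit 21: prefix='110' -> emit 'm', reset
Bit 22: prefix='0' -> emit 'e', reset

Answer: 0 3 4 7 10 13 16 19 22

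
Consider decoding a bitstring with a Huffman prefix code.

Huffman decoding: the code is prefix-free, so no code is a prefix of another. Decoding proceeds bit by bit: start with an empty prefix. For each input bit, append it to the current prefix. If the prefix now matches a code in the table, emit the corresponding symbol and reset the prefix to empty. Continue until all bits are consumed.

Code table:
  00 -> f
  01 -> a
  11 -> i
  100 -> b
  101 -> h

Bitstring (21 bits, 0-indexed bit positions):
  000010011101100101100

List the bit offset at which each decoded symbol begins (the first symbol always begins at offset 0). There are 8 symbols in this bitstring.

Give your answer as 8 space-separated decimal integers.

Bit 0: prefix='0' (no match yet)
Bit 1: prefix='00' -> emit 'f', reset
Bit 2: prefix='0' (no match yet)
Bit 3: prefix='00' -> emit 'f', reset
Bit 4: prefix='1' (no match yet)
Bit 5: prefix='10' (no match yet)
Bit 6: prefix='100' -> emit 'b', reset
Bit 7: prefix='1' (no match yet)
Bit 8: prefix='11' -> emit 'i', reset
Bit 9: prefix='1' (no match yet)
Bit 10: prefix='10' (no match yet)
Bit 11: prefix='101' -> emit 'h', reset
Bit 12: prefix='1' (no match yet)
Bit 13: prefix='10' (no match yet)
Bit 14: prefix='100' -> emit 'b', reset
Bit 15: prefix='1' (no match yet)
Bit 16: prefix='10' (no match yet)
Bit 17: prefix='101' -> emit 'h', reset
Bit 18: prefix='1' (no match yet)
Bit 19: prefix='10' (no match yet)
Bit 20: prefix='100' -> emit 'b', reset

Answer: 0 2 4 7 9 12 15 18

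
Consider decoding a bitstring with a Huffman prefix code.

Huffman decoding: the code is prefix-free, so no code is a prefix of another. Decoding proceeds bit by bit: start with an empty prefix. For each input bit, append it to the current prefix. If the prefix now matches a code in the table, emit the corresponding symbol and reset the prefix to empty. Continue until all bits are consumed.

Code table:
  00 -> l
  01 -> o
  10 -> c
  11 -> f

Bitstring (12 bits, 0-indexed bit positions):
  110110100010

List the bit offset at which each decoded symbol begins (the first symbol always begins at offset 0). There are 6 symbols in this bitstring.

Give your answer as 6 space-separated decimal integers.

Answer: 0 2 4 6 8 10

Derivation:
Bit 0: prefix='1' (no match yet)
Bit 1: prefix='11' -> emit 'f', reset
Bit 2: prefix='0' (no match yet)
Bit 3: prefix='01' -> emit 'o', reset
Bit 4: prefix='1' (no match yet)
Bit 5: prefix='10' -> emit 'c', reset
Bit 6: prefix='1' (no match yet)
Bit 7: prefix='10' -> emit 'c', reset
Bit 8: prefix='0' (no match yet)
Bit 9: prefix='00' -> emit 'l', reset
Bit 10: prefix='1' (no match yet)
Bit 11: prefix='10' -> emit 'c', reset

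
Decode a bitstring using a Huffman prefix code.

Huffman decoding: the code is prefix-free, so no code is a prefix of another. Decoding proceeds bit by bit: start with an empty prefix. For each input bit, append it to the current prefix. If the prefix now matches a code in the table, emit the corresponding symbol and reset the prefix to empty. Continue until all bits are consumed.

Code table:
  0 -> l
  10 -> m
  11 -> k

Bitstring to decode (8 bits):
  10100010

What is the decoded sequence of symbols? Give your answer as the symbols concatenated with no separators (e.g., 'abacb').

Answer: mmllm

Derivation:
Bit 0: prefix='1' (no match yet)
Bit 1: prefix='10' -> emit 'm', reset
Bit 2: prefix='1' (no match yet)
Bit 3: prefix='10' -> emit 'm', reset
Bit 4: prefix='0' -> emit 'l', reset
Bit 5: prefix='0' -> emit 'l', reset
Bit 6: prefix='1' (no match yet)
Bit 7: prefix='10' -> emit 'm', reset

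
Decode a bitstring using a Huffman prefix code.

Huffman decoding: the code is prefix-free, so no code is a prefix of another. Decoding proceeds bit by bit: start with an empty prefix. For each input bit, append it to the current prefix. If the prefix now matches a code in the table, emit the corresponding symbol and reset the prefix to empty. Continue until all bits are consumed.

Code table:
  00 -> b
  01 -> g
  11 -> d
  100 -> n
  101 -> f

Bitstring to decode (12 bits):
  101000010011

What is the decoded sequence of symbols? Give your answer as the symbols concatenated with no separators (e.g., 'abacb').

Bit 0: prefix='1' (no match yet)
Bit 1: prefix='10' (no match yet)
Bit 2: prefix='101' -> emit 'f', reset
Bit 3: prefix='0' (no match yet)
Bit 4: prefix='00' -> emit 'b', reset
Bit 5: prefix='0' (no match yet)
Bit 6: prefix='00' -> emit 'b', reset
Bit 7: prefix='1' (no match yet)
Bit 8: prefix='10' (no match yet)
Bit 9: prefix='100' -> emit 'n', reset
Bit 10: prefix='1' (no match yet)
Bit 11: prefix='11' -> emit 'd', reset

Answer: fbbnd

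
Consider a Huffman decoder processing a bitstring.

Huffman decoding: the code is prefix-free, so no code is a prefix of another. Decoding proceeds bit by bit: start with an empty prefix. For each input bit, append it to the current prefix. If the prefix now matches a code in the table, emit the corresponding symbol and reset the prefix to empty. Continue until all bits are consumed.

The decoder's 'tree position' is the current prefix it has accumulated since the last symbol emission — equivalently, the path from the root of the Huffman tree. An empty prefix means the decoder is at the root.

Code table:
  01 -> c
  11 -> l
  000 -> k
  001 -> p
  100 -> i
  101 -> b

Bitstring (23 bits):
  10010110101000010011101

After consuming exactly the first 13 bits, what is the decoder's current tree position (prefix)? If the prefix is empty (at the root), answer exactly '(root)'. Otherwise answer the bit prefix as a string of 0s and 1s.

Answer: 00

Derivation:
Bit 0: prefix='1' (no match yet)
Bit 1: prefix='10' (no match yet)
Bit 2: prefix='100' -> emit 'i', reset
Bit 3: prefix='1' (no match yet)
Bit 4: prefix='10' (no match yet)
Bit 5: prefix='101' -> emit 'b', reset
Bit 6: prefix='1' (no match yet)
Bit 7: prefix='10' (no match yet)
Bit 8: prefix='101' -> emit 'b', reset
Bit 9: prefix='0' (no match yet)
Bit 10: prefix='01' -> emit 'c', reset
Bit 11: prefix='0' (no match yet)
Bit 12: prefix='00' (no match yet)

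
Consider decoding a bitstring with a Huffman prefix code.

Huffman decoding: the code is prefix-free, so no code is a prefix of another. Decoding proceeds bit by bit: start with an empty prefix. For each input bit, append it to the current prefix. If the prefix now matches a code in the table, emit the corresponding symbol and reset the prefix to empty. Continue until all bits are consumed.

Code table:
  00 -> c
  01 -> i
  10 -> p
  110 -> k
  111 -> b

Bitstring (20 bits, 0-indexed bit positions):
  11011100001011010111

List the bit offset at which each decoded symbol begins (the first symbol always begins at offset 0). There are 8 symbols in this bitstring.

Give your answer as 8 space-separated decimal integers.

Bit 0: prefix='1' (no match yet)
Bit 1: prefix='11' (no match yet)
Bit 2: prefix='110' -> emit 'k', reset
Bit 3: prefix='1' (no match yet)
Bit 4: prefix='11' (no match yet)
Bit 5: prefix='111' -> emit 'b', reset
Bit 6: prefix='0' (no match yet)
Bit 7: prefix='00' -> emit 'c', reset
Bit 8: prefix='0' (no match yet)
Bit 9: prefix='00' -> emit 'c', reset
Bit 10: prefix='1' (no match yet)
Bit 11: prefix='10' -> emit 'p', reset
Bit 12: prefix='1' (no match yet)
Bit 13: prefix='11' (no match yet)
Bit 14: prefix='110' -> emit 'k', reset
Bit 15: prefix='1' (no match yet)
Bit 16: prefix='10' -> emit 'p', reset
Bit 17: prefix='1' (no match yet)
Bit 18: prefix='11' (no match yet)
Bit 19: prefix='111' -> emit 'b', reset

Answer: 0 3 6 8 10 12 15 17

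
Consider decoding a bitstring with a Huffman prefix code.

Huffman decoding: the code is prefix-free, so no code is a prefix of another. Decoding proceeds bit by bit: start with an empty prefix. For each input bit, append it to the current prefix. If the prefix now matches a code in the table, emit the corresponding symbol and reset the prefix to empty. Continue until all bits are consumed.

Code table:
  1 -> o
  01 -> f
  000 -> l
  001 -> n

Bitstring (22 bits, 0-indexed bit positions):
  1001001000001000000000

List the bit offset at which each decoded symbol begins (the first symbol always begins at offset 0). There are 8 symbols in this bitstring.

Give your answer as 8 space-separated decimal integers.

Answer: 0 1 4 7 10 13 16 19

Derivation:
Bit 0: prefix='1' -> emit 'o', reset
Bit 1: prefix='0' (no match yet)
Bit 2: prefix='00' (no match yet)
Bit 3: prefix='001' -> emit 'n', reset
Bit 4: prefix='0' (no match yet)
Bit 5: prefix='00' (no match yet)
Bit 6: prefix='001' -> emit 'n', reset
Bit 7: prefix='0' (no match yet)
Bit 8: prefix='00' (no match yet)
Bit 9: prefix='000' -> emit 'l', reset
Bit 10: prefix='0' (no match yet)
Bit 11: prefix='00' (no match yet)
Bit 12: prefix='001' -> emit 'n', reset
Bit 13: prefix='0' (no match yet)
Bit 14: prefix='00' (no match yet)
Bit 15: prefix='000' -> emit 'l', reset
Bit 16: prefix='0' (no match yet)
Bit 17: prefix='00' (no match yet)
Bit 18: prefix='000' -> emit 'l', reset
Bit 19: prefix='0' (no match yet)
Bit 20: prefix='00' (no match yet)
Bit 21: prefix='000' -> emit 'l', reset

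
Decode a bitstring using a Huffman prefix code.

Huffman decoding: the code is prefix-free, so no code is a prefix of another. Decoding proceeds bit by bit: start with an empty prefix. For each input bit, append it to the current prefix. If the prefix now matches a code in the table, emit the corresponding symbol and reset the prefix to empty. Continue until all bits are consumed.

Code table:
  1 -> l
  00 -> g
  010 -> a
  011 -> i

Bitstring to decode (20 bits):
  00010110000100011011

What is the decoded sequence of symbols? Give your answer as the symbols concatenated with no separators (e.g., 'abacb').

Bit 0: prefix='0' (no match yet)
Bit 1: prefix='00' -> emit 'g', reset
Bit 2: prefix='0' (no match yet)
Bit 3: prefix='01' (no match yet)
Bit 4: prefix='010' -> emit 'a', reset
Bit 5: prefix='1' -> emit 'l', reset
Bit 6: prefix='1' -> emit 'l', reset
Bit 7: prefix='0' (no match yet)
Bit 8: prefix='00' -> emit 'g', reset
Bit 9: prefix='0' (no match yet)
Bit 10: prefix='00' -> emit 'g', reset
Bit 11: prefix='1' -> emit 'l', reset
Bit 12: prefix='0' (no match yet)
Bit 13: prefix='00' -> emit 'g', reset
Bit 14: prefix='0' (no match yet)
Bit 15: prefix='01' (no match yet)
Bit 16: prefix='011' -> emit 'i', reset
Bit 17: prefix='0' (no match yet)
Bit 18: prefix='01' (no match yet)
Bit 19: prefix='011' -> emit 'i', reset

Answer: gallgglgii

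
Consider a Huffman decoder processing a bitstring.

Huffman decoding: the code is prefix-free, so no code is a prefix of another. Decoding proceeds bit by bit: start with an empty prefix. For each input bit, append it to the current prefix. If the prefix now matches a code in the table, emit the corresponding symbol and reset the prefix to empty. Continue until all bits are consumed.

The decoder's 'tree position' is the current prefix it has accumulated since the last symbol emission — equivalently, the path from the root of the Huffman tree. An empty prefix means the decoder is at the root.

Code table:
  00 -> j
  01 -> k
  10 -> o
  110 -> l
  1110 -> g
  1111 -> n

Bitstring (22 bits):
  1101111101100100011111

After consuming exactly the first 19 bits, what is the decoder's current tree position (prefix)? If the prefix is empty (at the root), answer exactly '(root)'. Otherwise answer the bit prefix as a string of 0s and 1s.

Answer: 1

Derivation:
Bit 0: prefix='1' (no match yet)
Bit 1: prefix='11' (no match yet)
Bit 2: prefix='110' -> emit 'l', reset
Bit 3: prefix='1' (no match yet)
Bit 4: prefix='11' (no match yet)
Bit 5: prefix='111' (no match yet)
Bit 6: prefix='1111' -> emit 'n', reset
Bit 7: prefix='1' (no match yet)
Bit 8: prefix='10' -> emit 'o', reset
Bit 9: prefix='1' (no match yet)
Bit 10: prefix='11' (no match yet)
Bit 11: prefix='110' -> emit 'l', reset
Bit 12: prefix='0' (no match yet)
Bit 13: prefix='01' -> emit 'k', reset
Bit 14: prefix='0' (no match yet)
Bit 15: prefix='00' -> emit 'j', reset
Bit 16: prefix='0' (no match yet)
Bit 17: prefix='01' -> emit 'k', reset
Bit 18: prefix='1' (no match yet)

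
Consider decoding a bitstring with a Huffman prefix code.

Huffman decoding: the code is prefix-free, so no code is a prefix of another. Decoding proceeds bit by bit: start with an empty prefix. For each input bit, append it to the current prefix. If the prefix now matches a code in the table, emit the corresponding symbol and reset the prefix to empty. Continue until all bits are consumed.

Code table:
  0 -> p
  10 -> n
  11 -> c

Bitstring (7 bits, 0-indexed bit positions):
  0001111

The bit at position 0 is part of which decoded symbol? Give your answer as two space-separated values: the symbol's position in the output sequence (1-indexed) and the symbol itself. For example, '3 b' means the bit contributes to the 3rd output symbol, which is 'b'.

Answer: 1 p

Derivation:
Bit 0: prefix='0' -> emit 'p', reset
Bit 1: prefix='0' -> emit 'p', reset
Bit 2: prefix='0' -> emit 'p', reset
Bit 3: prefix='1' (no match yet)
Bit 4: prefix='11' -> emit 'c', reset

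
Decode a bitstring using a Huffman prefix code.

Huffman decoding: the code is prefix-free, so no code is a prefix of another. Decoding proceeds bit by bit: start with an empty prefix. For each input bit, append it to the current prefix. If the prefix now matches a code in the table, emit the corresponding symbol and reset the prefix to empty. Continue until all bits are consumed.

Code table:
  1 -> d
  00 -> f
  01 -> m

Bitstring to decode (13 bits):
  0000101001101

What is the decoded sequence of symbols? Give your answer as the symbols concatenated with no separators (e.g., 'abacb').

Answer: ffdmfddm

Derivation:
Bit 0: prefix='0' (no match yet)
Bit 1: prefix='00' -> emit 'f', reset
Bit 2: prefix='0' (no match yet)
Bit 3: prefix='00' -> emit 'f', reset
Bit 4: prefix='1' -> emit 'd', reset
Bit 5: prefix='0' (no match yet)
Bit 6: prefix='01' -> emit 'm', reset
Bit 7: prefix='0' (no match yet)
Bit 8: prefix='00' -> emit 'f', reset
Bit 9: prefix='1' -> emit 'd', reset
Bit 10: prefix='1' -> emit 'd', reset
Bit 11: prefix='0' (no match yet)
Bit 12: prefix='01' -> emit 'm', reset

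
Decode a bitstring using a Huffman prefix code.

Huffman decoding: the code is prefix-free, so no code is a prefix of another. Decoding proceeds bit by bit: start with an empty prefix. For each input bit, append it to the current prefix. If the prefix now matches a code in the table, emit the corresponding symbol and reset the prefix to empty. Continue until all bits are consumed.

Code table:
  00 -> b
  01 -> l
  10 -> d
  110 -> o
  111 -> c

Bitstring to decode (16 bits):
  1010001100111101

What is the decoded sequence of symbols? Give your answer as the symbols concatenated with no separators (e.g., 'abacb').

Bit 0: prefix='1' (no match yet)
Bit 1: prefix='10' -> emit 'd', reset
Bit 2: prefix='1' (no match yet)
Bit 3: prefix='10' -> emit 'd', reset
Bit 4: prefix='0' (no match yet)
Bit 5: prefix='00' -> emit 'b', reset
Bit 6: prefix='1' (no match yet)
Bit 7: prefix='11' (no match yet)
Bit 8: prefix='110' -> emit 'o', reset
Bit 9: prefix='0' (no match yet)
Bit 10: prefix='01' -> emit 'l', reset
Bit 11: prefix='1' (no match yet)
Bit 12: prefix='11' (no match yet)
Bit 13: prefix='111' -> emit 'c', reset
Bit 14: prefix='0' (no match yet)
Bit 15: prefix='01' -> emit 'l', reset

Answer: ddbolcl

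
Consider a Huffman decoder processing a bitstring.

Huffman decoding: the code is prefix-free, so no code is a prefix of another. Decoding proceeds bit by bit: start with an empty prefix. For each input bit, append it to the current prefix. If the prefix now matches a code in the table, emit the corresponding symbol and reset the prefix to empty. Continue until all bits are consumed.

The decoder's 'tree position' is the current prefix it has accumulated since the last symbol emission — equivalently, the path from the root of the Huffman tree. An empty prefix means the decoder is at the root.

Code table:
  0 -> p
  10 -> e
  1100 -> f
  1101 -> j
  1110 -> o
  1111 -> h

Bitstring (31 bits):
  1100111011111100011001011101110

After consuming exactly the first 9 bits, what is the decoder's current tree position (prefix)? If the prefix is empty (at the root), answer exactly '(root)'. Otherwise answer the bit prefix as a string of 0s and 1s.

Answer: 1

Derivation:
Bit 0: prefix='1' (no match yet)
Bit 1: prefix='11' (no match yet)
Bit 2: prefix='110' (no match yet)
Bit 3: prefix='1100' -> emit 'f', reset
Bit 4: prefix='1' (no match yet)
Bit 5: prefix='11' (no match yet)
Bit 6: prefix='111' (no match yet)
Bit 7: prefix='1110' -> emit 'o', reset
Bit 8: prefix='1' (no match yet)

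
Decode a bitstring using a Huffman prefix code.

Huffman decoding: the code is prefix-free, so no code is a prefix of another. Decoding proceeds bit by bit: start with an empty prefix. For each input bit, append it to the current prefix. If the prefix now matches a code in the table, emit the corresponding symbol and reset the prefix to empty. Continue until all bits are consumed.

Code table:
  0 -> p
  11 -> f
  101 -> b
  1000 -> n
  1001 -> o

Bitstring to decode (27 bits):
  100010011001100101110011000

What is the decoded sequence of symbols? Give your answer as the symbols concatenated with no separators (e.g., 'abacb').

Answer: nooopfon

Derivation:
Bit 0: prefix='1' (no match yet)
Bit 1: prefix='10' (no match yet)
Bit 2: prefix='100' (no match yet)
Bit 3: prefix='1000' -> emit 'n', reset
Bit 4: prefix='1' (no match yet)
Bit 5: prefix='10' (no match yet)
Bit 6: prefix='100' (no match yet)
Bit 7: prefix='1001' -> emit 'o', reset
Bit 8: prefix='1' (no match yet)
Bit 9: prefix='10' (no match yet)
Bit 10: prefix='100' (no match yet)
Bit 11: prefix='1001' -> emit 'o', reset
Bit 12: prefix='1' (no match yet)
Bit 13: prefix='10' (no match yet)
Bit 14: prefix='100' (no match yet)
Bit 15: prefix='1001' -> emit 'o', reset
Bit 16: prefix='0' -> emit 'p', reset
Bit 17: prefix='1' (no match yet)
Bit 18: prefix='11' -> emit 'f', reset
Bit 19: prefix='1' (no match yet)
Bit 20: prefix='10' (no match yet)
Bit 21: prefix='100' (no match yet)
Bit 22: prefix='1001' -> emit 'o', reset
Bit 23: prefix='1' (no match yet)
Bit 24: prefix='10' (no match yet)
Bit 25: prefix='100' (no match yet)
Bit 26: prefix='1000' -> emit 'n', reset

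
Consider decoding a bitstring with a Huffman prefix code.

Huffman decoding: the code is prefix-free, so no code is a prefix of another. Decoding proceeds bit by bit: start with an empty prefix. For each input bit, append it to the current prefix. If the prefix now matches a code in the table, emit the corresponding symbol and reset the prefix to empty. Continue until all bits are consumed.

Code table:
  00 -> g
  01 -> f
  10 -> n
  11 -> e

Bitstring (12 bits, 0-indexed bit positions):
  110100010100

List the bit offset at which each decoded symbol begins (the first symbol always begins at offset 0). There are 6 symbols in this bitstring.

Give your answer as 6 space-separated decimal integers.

Bit 0: prefix='1' (no match yet)
Bit 1: prefix='11' -> emit 'e', reset
Bit 2: prefix='0' (no match yet)
Bit 3: prefix='01' -> emit 'f', reset
Bit 4: prefix='0' (no match yet)
Bit 5: prefix='00' -> emit 'g', reset
Bit 6: prefix='0' (no match yet)
Bit 7: prefix='01' -> emit 'f', reset
Bit 8: prefix='0' (no match yet)
Bit 9: prefix='01' -> emit 'f', reset
Bit 10: prefix='0' (no match yet)
Bit 11: prefix='00' -> emit 'g', reset

Answer: 0 2 4 6 8 10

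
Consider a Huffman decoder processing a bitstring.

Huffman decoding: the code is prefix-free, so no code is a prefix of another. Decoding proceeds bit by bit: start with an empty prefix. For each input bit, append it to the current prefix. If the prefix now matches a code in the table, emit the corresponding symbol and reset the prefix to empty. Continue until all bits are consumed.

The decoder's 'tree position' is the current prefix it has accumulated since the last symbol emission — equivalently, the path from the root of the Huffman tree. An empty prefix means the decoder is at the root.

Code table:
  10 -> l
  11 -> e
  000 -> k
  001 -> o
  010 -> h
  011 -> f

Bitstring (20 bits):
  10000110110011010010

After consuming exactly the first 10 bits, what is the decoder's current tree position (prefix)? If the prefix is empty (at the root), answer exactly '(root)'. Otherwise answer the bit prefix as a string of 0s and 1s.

Answer: (root)

Derivation:
Bit 0: prefix='1' (no match yet)
Bit 1: prefix='10' -> emit 'l', reset
Bit 2: prefix='0' (no match yet)
Bit 3: prefix='00' (no match yet)
Bit 4: prefix='000' -> emit 'k', reset
Bit 5: prefix='1' (no match yet)
Bit 6: prefix='11' -> emit 'e', reset
Bit 7: prefix='0' (no match yet)
Bit 8: prefix='01' (no match yet)
Bit 9: prefix='011' -> emit 'f', reset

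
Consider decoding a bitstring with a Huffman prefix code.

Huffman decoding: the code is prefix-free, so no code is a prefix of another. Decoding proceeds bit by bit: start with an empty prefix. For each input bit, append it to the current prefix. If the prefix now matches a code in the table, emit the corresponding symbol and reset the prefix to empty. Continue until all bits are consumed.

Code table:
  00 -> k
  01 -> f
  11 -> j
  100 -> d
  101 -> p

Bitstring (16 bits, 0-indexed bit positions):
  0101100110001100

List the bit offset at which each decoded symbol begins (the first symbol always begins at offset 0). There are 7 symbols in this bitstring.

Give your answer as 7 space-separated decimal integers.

Bit 0: prefix='0' (no match yet)
Bit 1: prefix='01' -> emit 'f', reset
Bit 2: prefix='0' (no match yet)
Bit 3: prefix='01' -> emit 'f', reset
Bit 4: prefix='1' (no match yet)
Bit 5: prefix='10' (no match yet)
Bit 6: prefix='100' -> emit 'd', reset
Bit 7: prefix='1' (no match yet)
Bit 8: prefix='11' -> emit 'j', reset
Bit 9: prefix='0' (no match yet)
Bit 10: prefix='00' -> emit 'k', reset
Bit 11: prefix='0' (no match yet)
Bit 12: prefix='01' -> emit 'f', reset
Bit 13: prefix='1' (no match yet)
Bit 14: prefix='10' (no match yet)
Bit 15: prefix='100' -> emit 'd', reset

Answer: 0 2 4 7 9 11 13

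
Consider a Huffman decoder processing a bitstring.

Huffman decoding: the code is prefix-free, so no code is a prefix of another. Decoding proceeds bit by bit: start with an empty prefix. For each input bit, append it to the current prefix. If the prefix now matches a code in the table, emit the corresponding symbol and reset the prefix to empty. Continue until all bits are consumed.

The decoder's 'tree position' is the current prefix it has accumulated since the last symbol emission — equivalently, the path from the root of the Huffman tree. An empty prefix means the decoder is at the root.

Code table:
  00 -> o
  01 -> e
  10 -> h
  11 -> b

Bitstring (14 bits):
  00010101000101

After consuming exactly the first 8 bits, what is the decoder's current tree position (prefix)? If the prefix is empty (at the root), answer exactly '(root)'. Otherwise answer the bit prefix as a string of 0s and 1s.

Bit 0: prefix='0' (no match yet)
Bit 1: prefix='00' -> emit 'o', reset
Bit 2: prefix='0' (no match yet)
Bit 3: prefix='01' -> emit 'e', reset
Bit 4: prefix='0' (no match yet)
Bit 5: prefix='01' -> emit 'e', reset
Bit 6: prefix='0' (no match yet)
Bit 7: prefix='01' -> emit 'e', reset

Answer: (root)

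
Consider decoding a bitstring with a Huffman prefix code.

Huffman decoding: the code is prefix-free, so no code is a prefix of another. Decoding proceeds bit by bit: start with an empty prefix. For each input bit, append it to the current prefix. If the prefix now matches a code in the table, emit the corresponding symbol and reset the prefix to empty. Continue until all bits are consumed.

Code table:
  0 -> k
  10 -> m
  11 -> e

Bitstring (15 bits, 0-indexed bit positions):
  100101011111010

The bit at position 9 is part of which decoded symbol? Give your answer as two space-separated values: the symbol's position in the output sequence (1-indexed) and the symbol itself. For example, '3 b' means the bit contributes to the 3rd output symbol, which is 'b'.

Bit 0: prefix='1' (no match yet)
Bit 1: prefix='10' -> emit 'm', reset
Bit 2: prefix='0' -> emit 'k', reset
Bit 3: prefix='1' (no match yet)
Bit 4: prefix='10' -> emit 'm', reset
Bit 5: prefix='1' (no match yet)
Bit 6: prefix='10' -> emit 'm', reset
Bit 7: prefix='1' (no match yet)
Bit 8: prefix='11' -> emit 'e', reset
Bit 9: prefix='1' (no match yet)
Bit 10: prefix='11' -> emit 'e', reset
Bit 11: prefix='1' (no match yet)
Bit 12: prefix='10' -> emit 'm', reset
Bit 13: prefix='1' (no match yet)

Answer: 6 e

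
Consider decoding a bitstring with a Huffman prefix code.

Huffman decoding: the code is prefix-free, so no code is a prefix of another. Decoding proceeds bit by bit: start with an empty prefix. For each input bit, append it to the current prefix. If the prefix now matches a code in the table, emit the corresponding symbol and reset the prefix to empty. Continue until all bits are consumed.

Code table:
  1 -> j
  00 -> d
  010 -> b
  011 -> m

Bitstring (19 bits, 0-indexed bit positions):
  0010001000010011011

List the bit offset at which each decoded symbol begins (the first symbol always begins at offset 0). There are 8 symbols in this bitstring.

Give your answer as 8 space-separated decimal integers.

Bit 0: prefix='0' (no match yet)
Bit 1: prefix='00' -> emit 'd', reset
Bit 2: prefix='1' -> emit 'j', reset
Bit 3: prefix='0' (no match yet)
Bit 4: prefix='00' -> emit 'd', reset
Bit 5: prefix='0' (no match yet)
Bit 6: prefix='01' (no match yet)
Bit 7: prefix='010' -> emit 'b', reset
Bit 8: prefix='0' (no match yet)
Bit 9: prefix='00' -> emit 'd', reset
Bit 10: prefix='0' (no match yet)
Bit 11: prefix='01' (no match yet)
Bit 12: prefix='010' -> emit 'b', reset
Bit 13: prefix='0' (no match yet)
Bit 14: prefix='01' (no match yet)
Bit 15: prefix='011' -> emit 'm', reset
Bit 16: prefix='0' (no match yet)
Bit 17: prefix='01' (no match yet)
Bit 18: prefix='011' -> emit 'm', reset

Answer: 0 2 3 5 8 10 13 16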